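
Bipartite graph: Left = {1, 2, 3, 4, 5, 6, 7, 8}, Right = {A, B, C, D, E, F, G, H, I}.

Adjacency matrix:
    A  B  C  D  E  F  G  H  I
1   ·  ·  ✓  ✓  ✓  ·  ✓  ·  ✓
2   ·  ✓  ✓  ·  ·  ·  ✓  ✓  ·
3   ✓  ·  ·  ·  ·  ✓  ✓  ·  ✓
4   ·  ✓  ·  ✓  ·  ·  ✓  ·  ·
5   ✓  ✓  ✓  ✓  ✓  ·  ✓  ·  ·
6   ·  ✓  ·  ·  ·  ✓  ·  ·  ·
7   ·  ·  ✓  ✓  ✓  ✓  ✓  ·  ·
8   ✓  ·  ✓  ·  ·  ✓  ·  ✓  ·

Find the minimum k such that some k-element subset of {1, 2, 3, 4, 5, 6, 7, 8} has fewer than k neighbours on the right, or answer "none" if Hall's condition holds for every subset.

none

A matching saturating every left vertex exists, for instance 1→D, 2→C, 3→I, 4→G, 5→A, 6→B, 7→E, 8→F.
By Hall's marriage theorem, this means |N(S)| ≥ |S| for every subset S, so no violating subset exists.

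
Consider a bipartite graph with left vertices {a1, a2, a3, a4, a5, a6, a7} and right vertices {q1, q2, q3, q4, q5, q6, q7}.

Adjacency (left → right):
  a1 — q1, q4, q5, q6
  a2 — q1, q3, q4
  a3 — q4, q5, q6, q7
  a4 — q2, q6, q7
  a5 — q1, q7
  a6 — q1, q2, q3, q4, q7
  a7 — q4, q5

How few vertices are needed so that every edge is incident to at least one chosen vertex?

{a1, a2, a3, a4, a5, a6, a7} is a vertex cover of size 7: every edge has an endpoint in this set.
No smaller cover exists because a1–q6, a2–q3, a3–q7, a4–q2, a5–q1, a6–q4, a7–q5 is a matching of size 7, and a cover must include an endpoint of each of these disjoint edges (König's theorem).

7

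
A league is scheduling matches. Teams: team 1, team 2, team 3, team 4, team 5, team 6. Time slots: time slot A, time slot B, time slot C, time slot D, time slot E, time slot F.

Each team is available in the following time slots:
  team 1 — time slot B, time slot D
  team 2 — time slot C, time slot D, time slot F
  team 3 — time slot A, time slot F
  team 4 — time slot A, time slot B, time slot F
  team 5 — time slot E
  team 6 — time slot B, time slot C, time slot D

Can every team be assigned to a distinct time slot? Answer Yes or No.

Yes

A valid assignment of size 6: team 1→time slot B, team 2→time slot C, team 3→time slot A, team 4→time slot F, team 5→time slot E, team 6→time slot D.
All 6 teams are covered.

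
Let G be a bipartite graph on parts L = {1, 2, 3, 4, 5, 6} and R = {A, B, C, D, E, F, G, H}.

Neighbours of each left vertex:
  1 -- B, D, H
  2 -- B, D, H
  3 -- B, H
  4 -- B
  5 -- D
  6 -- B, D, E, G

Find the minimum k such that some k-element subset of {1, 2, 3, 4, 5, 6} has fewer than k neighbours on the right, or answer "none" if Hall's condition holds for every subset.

Take S = {1, 2, 3, 4}. Its neighbourhood is {B, D, H}, so |N(S)| = 3 < |S| = 4.
Every subset of size less than 4 has at least as many neighbours as members, so 4 is the minimum.

4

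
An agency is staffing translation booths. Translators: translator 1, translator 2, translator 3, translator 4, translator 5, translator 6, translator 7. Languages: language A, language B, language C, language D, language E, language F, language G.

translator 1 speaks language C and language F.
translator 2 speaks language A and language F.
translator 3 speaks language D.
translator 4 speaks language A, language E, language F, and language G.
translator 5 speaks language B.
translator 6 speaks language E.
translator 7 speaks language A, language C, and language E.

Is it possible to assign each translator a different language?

Yes

One maximum matching: translator 1-language C, translator 2-language F, translator 3-language D, translator 4-language G, translator 5-language B, translator 6-language E, translator 7-language A.
Every translator is matched, so this is a perfect matching.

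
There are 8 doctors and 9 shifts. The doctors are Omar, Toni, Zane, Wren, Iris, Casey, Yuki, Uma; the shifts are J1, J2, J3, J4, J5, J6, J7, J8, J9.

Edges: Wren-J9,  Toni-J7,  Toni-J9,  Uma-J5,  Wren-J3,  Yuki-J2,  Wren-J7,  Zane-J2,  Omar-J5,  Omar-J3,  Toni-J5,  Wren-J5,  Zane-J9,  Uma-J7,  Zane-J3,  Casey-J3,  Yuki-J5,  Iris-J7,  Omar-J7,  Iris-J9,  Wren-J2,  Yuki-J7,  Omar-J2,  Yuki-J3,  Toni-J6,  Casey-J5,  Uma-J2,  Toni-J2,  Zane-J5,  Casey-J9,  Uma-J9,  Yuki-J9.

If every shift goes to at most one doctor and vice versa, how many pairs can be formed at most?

6

For example, pair Omar–J3, Toni–J6, Zane–J5, Wren–J2, Iris–J7, Casey–J9.
The set {Omar, Zane, Wren, Iris, Casey, Yuki, Uma} has only 5 neighbours ({J2, J3, J5, J7, J9}), so by Hall's theorem at most 6 of the 8 doctors can be matched.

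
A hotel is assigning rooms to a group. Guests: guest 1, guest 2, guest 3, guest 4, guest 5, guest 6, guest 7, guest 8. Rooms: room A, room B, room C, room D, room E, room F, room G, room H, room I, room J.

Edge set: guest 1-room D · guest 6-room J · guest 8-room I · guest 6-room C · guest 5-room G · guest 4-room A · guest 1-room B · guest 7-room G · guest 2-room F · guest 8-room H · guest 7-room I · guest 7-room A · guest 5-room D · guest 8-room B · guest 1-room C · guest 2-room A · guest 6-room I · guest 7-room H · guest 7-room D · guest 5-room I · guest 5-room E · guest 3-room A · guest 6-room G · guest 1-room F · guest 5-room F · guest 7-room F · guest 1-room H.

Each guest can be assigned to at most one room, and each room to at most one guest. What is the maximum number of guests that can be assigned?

7

A valid assignment of size 7: guest 1→room C, guest 2→room F, guest 3→room A, guest 5→room E, guest 6→room G, guest 7→room D, guest 8→room I.
The set {guest 3, guest 4} has only 1 neighbour ({room A}), so by Hall's theorem at most 7 of the 8 guests can be matched.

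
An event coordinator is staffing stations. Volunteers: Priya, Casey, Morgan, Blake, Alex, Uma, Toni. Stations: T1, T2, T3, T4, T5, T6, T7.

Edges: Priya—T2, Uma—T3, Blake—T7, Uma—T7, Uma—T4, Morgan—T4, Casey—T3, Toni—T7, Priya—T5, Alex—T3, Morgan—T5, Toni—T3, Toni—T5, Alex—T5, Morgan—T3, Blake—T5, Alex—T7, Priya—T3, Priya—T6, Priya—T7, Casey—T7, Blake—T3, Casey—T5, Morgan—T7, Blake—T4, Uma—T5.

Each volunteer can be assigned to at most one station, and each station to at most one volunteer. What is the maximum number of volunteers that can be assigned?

One maximum matching: Priya–T6, Casey–T3, Morgan–T4, Blake–T5, Alex–T7.
The set {Casey, Morgan, Blake, Alex, Uma, Toni} has only 4 neighbours ({T3, T4, T5, T7}), so by Hall's theorem at most 5 of the 7 volunteers can be matched.

5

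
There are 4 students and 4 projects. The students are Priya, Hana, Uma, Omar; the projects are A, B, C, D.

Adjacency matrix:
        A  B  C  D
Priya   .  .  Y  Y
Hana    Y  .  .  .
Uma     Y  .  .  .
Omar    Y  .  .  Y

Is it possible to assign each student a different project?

The set {Hana, Uma} has only 1 neighbour ({A}), so by Hall's theorem at most 3 of the 4 students can be matched.
Hence no matching covers every student.

No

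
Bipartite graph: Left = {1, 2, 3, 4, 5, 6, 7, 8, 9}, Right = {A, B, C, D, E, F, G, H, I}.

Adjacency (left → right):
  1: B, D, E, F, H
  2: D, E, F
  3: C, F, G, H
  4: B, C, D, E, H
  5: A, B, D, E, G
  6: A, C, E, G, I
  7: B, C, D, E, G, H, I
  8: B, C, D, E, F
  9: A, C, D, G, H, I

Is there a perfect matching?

Yes

A valid assignment of size 9: 1→F, 2→D, 3→C, 4→H, 5→A, 6→E, 7→I, 8→B, 9→G.
All 9 left vertices are covered.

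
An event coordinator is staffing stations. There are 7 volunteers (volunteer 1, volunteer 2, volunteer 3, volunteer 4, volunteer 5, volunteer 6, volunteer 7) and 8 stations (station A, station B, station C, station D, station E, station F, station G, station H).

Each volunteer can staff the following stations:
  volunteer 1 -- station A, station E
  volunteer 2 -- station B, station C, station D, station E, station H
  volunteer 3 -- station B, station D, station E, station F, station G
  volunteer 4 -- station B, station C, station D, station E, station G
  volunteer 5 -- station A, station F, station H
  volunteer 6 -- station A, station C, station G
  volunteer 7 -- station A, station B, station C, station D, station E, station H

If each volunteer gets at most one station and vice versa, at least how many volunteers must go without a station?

A valid assignment of size 7: volunteer 1→station E, volunteer 2→station C, volunteer 3→station F, volunteer 4→station G, volunteer 5→station H, volunteer 6→station A, volunteer 7→station B.
This saturates every volunteer, so 7 is the maximum.
That matches 7 of the 7, leaving 0 unmatched; no matching can do better.

0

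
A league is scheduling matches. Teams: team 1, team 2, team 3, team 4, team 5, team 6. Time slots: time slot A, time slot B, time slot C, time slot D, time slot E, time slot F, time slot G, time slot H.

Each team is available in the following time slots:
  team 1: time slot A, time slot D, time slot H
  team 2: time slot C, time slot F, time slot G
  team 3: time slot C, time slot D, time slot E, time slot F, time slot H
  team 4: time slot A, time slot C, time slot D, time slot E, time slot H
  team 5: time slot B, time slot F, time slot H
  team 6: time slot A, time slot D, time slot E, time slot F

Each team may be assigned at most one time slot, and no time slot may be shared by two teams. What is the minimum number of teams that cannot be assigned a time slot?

One maximum matching: team 1–time slot D, team 2–time slot G, team 3–time slot E, team 4–time slot C, team 5–time slot H, team 6–time slot F.
This saturates every team, so 6 is the maximum.
That matches 6 of the 6, leaving 0 unmatched; no matching can do better.

0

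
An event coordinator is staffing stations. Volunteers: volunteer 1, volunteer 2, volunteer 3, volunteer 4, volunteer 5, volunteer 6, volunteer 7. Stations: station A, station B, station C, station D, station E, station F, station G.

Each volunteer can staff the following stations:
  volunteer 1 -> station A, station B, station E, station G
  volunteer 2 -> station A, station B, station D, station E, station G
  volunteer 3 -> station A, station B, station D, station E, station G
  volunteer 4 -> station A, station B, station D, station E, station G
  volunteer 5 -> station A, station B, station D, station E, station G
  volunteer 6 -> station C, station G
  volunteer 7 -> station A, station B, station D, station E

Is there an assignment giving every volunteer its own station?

No

The set {volunteer 1, volunteer 2, volunteer 3, volunteer 4, volunteer 5, volunteer 7} has only 5 neighbours ({station A, station B, station D, station E, station G}), so by Hall's theorem at most 6 of the 7 volunteers can be matched.
Hence no matching covers every volunteer.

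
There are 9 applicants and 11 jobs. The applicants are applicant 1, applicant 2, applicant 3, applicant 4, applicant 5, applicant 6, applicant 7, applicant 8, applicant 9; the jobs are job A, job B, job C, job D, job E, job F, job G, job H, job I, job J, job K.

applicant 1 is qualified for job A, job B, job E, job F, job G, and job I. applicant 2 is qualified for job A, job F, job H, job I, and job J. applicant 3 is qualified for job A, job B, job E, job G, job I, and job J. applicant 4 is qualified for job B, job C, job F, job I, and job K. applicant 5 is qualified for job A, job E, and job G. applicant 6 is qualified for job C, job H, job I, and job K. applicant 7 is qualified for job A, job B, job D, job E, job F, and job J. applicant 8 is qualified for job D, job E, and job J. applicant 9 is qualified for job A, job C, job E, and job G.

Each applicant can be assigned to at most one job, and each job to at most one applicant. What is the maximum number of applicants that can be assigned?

A valid assignment of size 9: applicant 1–job I, applicant 2–job H, applicant 3–job J, applicant 4–job B, applicant 5–job G, applicant 6–job K, applicant 7–job F, applicant 8–job D, applicant 9–job A.
This saturates every applicant, so 9 is the maximum.

9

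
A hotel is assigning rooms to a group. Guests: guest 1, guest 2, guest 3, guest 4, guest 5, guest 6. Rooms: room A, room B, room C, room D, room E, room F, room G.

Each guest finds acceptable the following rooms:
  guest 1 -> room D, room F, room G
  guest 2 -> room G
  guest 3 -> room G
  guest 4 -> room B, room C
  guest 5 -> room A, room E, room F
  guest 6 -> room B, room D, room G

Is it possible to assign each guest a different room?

No

The set {guest 2, guest 3} has only 1 neighbour ({room G}), so by Hall's theorem at most 5 of the 6 guests can be matched.
Hence no matching covers every guest.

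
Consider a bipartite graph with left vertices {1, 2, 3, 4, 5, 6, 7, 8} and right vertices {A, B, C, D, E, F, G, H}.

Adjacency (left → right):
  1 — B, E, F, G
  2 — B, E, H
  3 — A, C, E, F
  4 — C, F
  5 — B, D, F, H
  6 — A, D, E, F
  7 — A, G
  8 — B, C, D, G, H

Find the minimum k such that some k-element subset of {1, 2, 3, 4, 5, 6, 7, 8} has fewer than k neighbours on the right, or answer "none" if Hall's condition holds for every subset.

A matching saturating every left vertex exists, for instance 1→B, 2→H, 3→E, 4→C, 5→F, 6→D, 7→A, 8→G.
By Hall's marriage theorem, this means |N(S)| ≥ |S| for every subset S, so no violating subset exists.

none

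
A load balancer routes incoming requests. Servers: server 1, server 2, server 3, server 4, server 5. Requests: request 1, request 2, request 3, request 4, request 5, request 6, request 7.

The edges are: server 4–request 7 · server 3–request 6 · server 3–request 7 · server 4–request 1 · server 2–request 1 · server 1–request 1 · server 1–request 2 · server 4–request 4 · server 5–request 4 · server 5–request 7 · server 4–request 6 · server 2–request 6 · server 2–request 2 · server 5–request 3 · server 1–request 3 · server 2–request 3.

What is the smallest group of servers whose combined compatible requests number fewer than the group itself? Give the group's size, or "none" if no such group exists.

none

A matching saturating every server exists, for instance server 1→request 2, server 2→request 3, server 3→request 6, server 4→request 4, server 5→request 7.
By Hall's marriage theorem, this means |N(S)| ≥ |S| for every subset S, so no violating subset exists.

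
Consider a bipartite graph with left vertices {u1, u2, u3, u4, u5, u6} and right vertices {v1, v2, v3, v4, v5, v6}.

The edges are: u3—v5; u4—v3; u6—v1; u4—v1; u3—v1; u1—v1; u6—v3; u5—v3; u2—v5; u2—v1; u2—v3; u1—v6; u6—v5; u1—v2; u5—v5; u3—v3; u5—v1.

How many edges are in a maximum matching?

For example, pair u1→v2, u2→v5, u3→v3, u4→v1.
The set {u2, u3, u4, u5, u6} has only 3 neighbours ({v1, v3, v5}), so by Hall's theorem at most 4 of the 6 left vertices can be matched.

4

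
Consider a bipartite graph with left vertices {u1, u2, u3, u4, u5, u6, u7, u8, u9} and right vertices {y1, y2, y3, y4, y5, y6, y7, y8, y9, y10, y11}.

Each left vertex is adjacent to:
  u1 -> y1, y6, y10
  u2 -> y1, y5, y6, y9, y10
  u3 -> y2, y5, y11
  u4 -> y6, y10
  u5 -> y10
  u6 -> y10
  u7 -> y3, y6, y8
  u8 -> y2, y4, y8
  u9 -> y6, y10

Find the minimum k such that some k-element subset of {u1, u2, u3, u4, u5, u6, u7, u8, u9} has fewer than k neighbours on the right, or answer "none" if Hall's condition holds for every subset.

Take S = {u5, u6}. Its neighbourhood is {y10}, so |N(S)| = 1 < |S| = 2.
No single vertex violates Hall's condition since each has at least one neighbour, so 2 is the minimum.

2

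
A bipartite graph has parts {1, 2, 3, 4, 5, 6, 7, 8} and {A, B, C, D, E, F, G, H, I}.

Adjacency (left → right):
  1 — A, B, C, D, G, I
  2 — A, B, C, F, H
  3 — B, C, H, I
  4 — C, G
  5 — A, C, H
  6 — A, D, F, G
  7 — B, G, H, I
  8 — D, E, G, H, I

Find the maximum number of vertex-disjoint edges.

For example, pair 1–I, 2–F, 3–B, 4–C, 5–A, 6–D, 7–H, 8–G.
This saturates every left vertex, so 8 is the maximum.

8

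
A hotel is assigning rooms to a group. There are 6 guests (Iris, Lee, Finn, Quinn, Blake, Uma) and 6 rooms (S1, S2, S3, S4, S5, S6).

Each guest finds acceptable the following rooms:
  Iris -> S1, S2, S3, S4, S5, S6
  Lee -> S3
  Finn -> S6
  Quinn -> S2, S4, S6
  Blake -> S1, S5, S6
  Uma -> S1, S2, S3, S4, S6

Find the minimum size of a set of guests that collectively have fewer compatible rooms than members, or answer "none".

A matching saturating every guest exists, for instance Iris→S1, Lee→S3, Finn→S6, Quinn→S4, Blake→S5, Uma→S2.
By Hall's marriage theorem, this means |N(S)| ≥ |S| for every subset S, so no violating subset exists.

none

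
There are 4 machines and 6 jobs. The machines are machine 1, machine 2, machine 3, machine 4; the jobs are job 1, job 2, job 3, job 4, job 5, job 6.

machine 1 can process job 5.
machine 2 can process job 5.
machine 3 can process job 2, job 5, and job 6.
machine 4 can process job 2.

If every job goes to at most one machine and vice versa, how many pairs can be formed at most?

3

For example, pair machine 1-job 5, machine 3-job 6, machine 4-job 2.
The set {machine 1, machine 2} has only 1 neighbour ({job 5}), so by Hall's theorem at most 3 of the 4 machines can be matched.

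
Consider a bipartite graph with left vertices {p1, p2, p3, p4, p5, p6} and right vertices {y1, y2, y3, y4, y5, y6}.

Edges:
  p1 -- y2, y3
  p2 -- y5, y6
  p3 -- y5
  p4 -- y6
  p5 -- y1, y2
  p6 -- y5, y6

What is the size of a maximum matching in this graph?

One maximum matching: p1→y3, p2→y6, p3→y5, p5→y1.
The set {p2, p3, p4, p6} has only 2 neighbours ({y5, y6}), so by Hall's theorem at most 4 of the 6 left vertices can be matched.

4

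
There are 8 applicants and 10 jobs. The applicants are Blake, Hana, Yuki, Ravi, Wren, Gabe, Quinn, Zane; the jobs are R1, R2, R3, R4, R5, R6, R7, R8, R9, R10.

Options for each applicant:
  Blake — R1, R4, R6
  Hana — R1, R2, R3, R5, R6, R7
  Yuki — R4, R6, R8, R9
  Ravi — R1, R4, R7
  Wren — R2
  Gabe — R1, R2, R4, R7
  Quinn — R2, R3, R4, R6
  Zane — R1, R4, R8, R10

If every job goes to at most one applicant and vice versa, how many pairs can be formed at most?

8

One maximum matching: Blake–R6, Hana–R5, Yuki–R4, Ravi–R7, Wren–R2, Gabe–R1, Quinn–R3, Zane–R8.
All 8 applicants are matched, so no larger matching exists.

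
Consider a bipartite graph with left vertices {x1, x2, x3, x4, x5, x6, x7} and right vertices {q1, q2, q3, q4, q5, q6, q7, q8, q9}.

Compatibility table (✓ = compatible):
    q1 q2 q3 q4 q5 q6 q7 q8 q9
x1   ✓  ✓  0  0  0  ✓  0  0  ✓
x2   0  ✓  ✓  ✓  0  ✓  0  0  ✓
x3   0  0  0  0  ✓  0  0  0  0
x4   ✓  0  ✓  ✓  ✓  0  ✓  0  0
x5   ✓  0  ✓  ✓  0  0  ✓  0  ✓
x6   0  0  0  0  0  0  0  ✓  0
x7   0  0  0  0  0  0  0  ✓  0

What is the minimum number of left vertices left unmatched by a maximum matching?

1

One maximum matching: x1-q2, x2-q6, x3-q5, x4-q4, x5-q9, x6-q8.
The set {x6, x7} has only 1 neighbour ({q8}), so by Hall's theorem at most 6 of the 7 left vertices can be matched.
That matches 6 of the 7, leaving 1 unmatched; no matching can do better.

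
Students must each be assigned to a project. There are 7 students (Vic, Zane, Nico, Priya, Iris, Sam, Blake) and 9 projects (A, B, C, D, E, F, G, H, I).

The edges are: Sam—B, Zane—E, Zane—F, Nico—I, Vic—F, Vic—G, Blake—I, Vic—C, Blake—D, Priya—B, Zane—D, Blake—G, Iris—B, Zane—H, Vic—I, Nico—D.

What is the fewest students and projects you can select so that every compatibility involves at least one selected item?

5

A maximum matching has 5 edges (e.g. Vic–F, Zane–H, Nico–D, Priya–B, Blake–G).
By König's theorem the minimum vertex cover has the same size. One such cover is {Vic, Zane, Nico, Blake, B}.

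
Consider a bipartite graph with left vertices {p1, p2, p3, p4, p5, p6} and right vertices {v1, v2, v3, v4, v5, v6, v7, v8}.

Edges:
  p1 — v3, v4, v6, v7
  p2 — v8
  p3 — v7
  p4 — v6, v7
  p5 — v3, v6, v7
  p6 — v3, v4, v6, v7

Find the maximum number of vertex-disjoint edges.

For example, pair p1→v4, p2→v8, p3→v7, p4→v6, p5→v3.
The set {p1, p3, p4, p5, p6} has only 4 neighbours ({v3, v4, v6, v7}), so by Hall's theorem at most 5 of the 6 left vertices can be matched.

5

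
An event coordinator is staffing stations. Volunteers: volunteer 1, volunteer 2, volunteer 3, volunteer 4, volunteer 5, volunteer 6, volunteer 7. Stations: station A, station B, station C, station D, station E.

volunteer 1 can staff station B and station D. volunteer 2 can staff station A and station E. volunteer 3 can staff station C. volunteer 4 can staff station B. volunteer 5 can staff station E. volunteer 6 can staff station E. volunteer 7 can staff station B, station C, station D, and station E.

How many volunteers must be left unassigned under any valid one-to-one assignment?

2

A valid assignment of size 5: volunteer 1-station D, volunteer 2-station A, volunteer 3-station C, volunteer 4-station B, volunteer 5-station E.
The set {volunteer 1, volunteer 3, volunteer 4, volunteer 5, volunteer 6, volunteer 7} has only 4 neighbours ({station B, station C, station D, station E}), so by Hall's theorem at most 5 of the 7 volunteers can be matched.
That matches 5 of the 7, leaving 2 unmatched; no matching can do better.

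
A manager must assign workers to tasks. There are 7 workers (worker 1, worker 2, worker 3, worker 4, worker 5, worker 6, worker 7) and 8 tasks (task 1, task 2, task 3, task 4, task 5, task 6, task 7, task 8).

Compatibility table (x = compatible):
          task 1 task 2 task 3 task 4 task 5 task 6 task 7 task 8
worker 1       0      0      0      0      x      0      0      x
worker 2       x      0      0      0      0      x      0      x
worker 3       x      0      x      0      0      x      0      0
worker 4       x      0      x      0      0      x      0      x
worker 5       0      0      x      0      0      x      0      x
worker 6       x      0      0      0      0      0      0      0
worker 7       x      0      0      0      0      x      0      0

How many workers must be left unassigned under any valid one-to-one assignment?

A valid assignment of size 5: worker 1–task 5, worker 2–task 8, worker 3–task 1, worker 4–task 3, worker 5–task 6.
The set {worker 2, worker 3, worker 4, worker 5, worker 6, worker 7} has only 4 neighbours ({task 1, task 3, task 6, task 8}), so by Hall's theorem at most 5 of the 7 workers can be matched.
That matches 5 of the 7, leaving 2 unmatched; no matching can do better.

2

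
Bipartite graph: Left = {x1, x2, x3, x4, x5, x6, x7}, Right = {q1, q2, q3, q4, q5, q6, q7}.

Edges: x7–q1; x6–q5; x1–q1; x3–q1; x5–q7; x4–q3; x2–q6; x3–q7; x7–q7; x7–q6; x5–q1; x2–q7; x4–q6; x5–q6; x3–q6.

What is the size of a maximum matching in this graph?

One maximum matching: x1–q1, x2–q7, x3–q6, x4–q3, x6–q5.
The set {x1, x2, x3, x5, x7} has only 3 neighbours ({q1, q6, q7}), so by Hall's theorem at most 5 of the 7 left vertices can be matched.

5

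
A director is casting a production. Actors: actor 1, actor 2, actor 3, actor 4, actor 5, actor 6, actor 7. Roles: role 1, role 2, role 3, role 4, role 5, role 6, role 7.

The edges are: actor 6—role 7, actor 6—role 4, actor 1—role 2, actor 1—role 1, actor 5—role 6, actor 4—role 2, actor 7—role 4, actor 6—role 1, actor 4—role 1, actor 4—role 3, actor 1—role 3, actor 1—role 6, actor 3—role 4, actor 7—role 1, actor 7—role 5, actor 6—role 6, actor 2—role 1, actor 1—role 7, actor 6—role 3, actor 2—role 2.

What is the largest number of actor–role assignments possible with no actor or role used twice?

For example, pair actor 1-role 1, actor 2-role 2, actor 3-role 4, actor 4-role 3, actor 5-role 6, actor 6-role 7, actor 7-role 5.
All 7 actors are matched, so no larger matching exists.

7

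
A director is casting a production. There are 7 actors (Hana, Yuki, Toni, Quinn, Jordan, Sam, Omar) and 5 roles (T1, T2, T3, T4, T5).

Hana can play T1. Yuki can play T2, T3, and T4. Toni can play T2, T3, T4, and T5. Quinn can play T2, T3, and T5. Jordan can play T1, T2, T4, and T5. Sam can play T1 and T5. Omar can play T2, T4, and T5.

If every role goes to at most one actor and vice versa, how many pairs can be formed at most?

5

One maximum matching: Hana–T1, Yuki–T4, Toni–T5, Quinn–T3, Jordan–T2.
The set {Hana, Yuki, Toni, Quinn, Jordan, Sam, Omar} has only 5 neighbours ({T1, T2, T3, T4, T5}), so by Hall's theorem at most 5 of the 7 actors can be matched.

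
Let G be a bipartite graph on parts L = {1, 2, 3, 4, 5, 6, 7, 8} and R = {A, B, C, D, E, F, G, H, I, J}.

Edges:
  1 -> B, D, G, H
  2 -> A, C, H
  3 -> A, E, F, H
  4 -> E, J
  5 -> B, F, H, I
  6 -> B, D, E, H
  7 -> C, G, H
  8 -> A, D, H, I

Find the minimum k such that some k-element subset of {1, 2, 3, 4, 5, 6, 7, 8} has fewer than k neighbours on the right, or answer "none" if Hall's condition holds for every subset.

none

A matching saturating every left vertex exists, for instance 1→G, 2→H, 3→E, 4→J, 5→F, 6→B, 7→C, 8→A.
By Hall's marriage theorem, this means |N(S)| ≥ |S| for every subset S, so no violating subset exists.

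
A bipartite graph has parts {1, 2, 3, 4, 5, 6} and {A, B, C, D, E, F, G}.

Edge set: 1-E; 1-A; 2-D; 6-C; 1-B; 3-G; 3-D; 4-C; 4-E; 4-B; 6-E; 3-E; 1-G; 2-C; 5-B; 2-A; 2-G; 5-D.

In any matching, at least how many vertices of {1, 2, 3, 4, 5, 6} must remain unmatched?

For example, pair 1–A, 2–C, 3–G, 4–B, 5–D, 6–E.
All 6 left vertices are matched, so no larger matching exists.
That matches 6 of the 6, leaving 0 unmatched; no matching can do better.

0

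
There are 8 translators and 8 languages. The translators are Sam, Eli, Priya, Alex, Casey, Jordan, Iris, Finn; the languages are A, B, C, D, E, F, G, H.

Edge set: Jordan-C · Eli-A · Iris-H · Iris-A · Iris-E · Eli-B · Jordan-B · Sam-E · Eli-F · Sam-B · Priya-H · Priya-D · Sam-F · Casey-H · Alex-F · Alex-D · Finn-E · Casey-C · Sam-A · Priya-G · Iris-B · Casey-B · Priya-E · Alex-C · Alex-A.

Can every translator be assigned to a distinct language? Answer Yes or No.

Yes

One maximum matching: Sam-B, Eli-F, Priya-G, Alex-D, Casey-H, Jordan-C, Iris-A, Finn-E.
All 8 translators are covered.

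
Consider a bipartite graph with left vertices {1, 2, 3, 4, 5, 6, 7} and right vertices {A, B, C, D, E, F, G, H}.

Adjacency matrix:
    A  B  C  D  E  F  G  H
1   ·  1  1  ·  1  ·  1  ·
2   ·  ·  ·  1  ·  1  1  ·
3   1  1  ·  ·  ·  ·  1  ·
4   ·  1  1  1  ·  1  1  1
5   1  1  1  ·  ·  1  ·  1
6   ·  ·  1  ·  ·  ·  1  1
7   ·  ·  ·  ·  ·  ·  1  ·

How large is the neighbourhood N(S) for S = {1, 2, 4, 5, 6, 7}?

The union of neighbours of {1, 2, 4, 5, 6, 7} is {A, B, C, D, E, F, G, H}, which has 8 elements.
Since |N(S)| = 8 ≥ |S| = 6, Hall's condition holds for this subset.

8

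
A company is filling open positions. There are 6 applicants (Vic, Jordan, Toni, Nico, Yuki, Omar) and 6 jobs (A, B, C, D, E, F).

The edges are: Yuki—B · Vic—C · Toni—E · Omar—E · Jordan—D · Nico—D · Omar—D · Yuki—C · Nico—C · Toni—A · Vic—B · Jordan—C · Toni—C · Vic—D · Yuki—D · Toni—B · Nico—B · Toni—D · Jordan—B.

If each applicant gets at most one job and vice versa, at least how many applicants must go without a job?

A valid assignment of size 5: Vic–D, Jordan–C, Toni–A, Nico–B, Omar–E.
The set {Vic, Jordan, Nico, Yuki} has only 3 neighbours ({B, C, D}), so by Hall's theorem at most 5 of the 6 applicants can be matched.
That matches 5 of the 6, leaving 1 unmatched; no matching can do better.

1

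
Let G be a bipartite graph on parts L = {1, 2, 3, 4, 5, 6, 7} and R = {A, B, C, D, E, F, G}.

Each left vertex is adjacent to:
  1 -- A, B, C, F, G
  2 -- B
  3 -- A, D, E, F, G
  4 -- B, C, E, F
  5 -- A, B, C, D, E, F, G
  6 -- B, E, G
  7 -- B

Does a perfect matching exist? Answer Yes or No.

No

The set {2, 7} has only 1 neighbour ({B}), so by Hall's theorem at most 6 of the 7 left vertices can be matched.
Hence no matching covers every left vertex.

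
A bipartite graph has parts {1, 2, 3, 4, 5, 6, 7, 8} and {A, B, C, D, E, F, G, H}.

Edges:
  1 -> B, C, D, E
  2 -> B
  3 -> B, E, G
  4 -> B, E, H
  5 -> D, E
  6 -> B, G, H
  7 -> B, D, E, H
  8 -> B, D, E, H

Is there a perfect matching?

No

The set {2, 3, 4, 5, 6, 7, 8} has only 5 neighbours ({B, D, E, G, H}), so by Hall's theorem at most 6 of the 8 left vertices can be matched.
Hence no matching covers every left vertex.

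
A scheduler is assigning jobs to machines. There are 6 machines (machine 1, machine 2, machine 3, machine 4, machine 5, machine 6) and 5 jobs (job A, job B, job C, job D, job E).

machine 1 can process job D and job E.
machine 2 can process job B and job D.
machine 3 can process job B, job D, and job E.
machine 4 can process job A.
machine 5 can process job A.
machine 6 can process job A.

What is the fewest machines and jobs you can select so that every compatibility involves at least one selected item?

4

{machine 1, machine 2, machine 3, job A} is a vertex cover of size 4: every edge has an endpoint in this set.
No smaller cover exists because machine 1–job D, machine 2–job B, machine 3–job E, machine 4–job A is a matching of size 4, and a cover must include an endpoint of each of these disjoint edges (König's theorem).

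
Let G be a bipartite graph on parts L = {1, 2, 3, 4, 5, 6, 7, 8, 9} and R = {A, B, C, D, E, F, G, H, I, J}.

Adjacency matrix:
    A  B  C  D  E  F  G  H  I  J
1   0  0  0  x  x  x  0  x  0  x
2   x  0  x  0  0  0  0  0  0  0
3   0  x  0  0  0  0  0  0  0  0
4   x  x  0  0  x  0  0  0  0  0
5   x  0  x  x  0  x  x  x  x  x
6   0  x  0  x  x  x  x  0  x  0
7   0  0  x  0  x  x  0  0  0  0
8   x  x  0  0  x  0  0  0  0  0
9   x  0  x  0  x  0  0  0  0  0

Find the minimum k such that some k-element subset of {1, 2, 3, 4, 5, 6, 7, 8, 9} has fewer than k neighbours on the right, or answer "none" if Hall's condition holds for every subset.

5

Take S = {2, 3, 4, 8, 9}. Its neighbourhood is {A, B, C, E}, so |N(S)| = 4 < |S| = 5.
Every subset of size less than 5 has at least as many neighbours as members, so 5 is the minimum.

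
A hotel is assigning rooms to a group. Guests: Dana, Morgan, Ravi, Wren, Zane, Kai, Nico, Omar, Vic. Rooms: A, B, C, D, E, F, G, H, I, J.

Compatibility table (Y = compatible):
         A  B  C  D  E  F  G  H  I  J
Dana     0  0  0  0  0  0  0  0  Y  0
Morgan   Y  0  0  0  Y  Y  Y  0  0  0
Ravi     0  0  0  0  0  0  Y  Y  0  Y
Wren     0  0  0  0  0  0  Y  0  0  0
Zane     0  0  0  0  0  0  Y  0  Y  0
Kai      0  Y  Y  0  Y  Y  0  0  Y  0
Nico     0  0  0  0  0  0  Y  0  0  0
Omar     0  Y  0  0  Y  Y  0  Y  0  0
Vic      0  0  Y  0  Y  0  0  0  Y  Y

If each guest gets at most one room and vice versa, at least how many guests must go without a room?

2

A valid assignment of size 7: Dana→I, Morgan→F, Ravi→J, Wren→G, Kai→B, Omar→H, Vic→E.
The set {Dana, Wren, Zane, Nico} has only 2 neighbours ({G, I}), so by Hall's theorem at most 7 of the 9 guests can be matched.
That matches 7 of the 9, leaving 2 unmatched; no matching can do better.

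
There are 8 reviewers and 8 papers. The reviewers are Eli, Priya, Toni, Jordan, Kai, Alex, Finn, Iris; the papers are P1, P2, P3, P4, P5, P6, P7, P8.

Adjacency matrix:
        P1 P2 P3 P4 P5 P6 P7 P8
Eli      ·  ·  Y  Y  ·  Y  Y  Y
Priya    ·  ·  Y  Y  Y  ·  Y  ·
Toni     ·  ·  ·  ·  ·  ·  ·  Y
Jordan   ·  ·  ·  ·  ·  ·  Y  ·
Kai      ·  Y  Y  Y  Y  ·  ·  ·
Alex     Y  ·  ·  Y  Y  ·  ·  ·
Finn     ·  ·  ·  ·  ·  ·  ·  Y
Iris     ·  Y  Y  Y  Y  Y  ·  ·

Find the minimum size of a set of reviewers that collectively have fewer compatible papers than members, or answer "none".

2

Take S = {Toni, Finn}. Its neighbourhood is {P8}, so |N(S)| = 1 < |S| = 2.
No single vertex violates Hall's condition since each has at least one neighbour, so 2 is the minimum.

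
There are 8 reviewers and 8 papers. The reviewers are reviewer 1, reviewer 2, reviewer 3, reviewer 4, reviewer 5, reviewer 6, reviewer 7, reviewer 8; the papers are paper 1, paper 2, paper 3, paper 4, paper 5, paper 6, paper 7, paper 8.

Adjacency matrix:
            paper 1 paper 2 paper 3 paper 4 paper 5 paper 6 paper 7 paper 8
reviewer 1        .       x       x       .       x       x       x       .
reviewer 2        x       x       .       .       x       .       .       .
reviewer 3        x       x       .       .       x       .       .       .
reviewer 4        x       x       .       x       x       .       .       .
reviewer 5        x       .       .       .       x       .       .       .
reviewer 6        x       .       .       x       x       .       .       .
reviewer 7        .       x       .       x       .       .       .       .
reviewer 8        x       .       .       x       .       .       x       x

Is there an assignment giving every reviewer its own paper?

The set {reviewer 2, reviewer 3, reviewer 4, reviewer 5, reviewer 6, reviewer 7} has only 4 neighbours ({paper 1, paper 2, paper 4, paper 5}), so by Hall's theorem at most 6 of the 8 reviewers can be matched.
Hence no matching covers every reviewer.

No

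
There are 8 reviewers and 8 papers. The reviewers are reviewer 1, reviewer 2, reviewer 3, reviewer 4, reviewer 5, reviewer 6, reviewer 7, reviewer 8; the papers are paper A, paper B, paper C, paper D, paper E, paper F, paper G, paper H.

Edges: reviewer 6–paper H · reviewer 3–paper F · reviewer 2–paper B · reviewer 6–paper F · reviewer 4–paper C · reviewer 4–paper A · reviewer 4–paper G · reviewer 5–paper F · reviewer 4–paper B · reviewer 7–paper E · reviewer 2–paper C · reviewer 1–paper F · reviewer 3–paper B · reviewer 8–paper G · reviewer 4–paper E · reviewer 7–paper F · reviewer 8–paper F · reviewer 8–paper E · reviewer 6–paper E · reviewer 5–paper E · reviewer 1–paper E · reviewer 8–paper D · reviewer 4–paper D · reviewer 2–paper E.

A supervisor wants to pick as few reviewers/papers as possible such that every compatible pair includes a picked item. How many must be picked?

7

{reviewer 2, reviewer 3, reviewer 4, reviewer 6, reviewer 8, paper E, paper F} is a vertex cover of size 7: every edge has an endpoint in this set.
No smaller cover exists because reviewer 1–paper F, reviewer 2–paper C, reviewer 3–paper B, reviewer 4–paper D, reviewer 5–paper E, reviewer 6–paper H, reviewer 8–paper G is a matching of size 7, and a cover must include an endpoint of each of these disjoint edges (König's theorem).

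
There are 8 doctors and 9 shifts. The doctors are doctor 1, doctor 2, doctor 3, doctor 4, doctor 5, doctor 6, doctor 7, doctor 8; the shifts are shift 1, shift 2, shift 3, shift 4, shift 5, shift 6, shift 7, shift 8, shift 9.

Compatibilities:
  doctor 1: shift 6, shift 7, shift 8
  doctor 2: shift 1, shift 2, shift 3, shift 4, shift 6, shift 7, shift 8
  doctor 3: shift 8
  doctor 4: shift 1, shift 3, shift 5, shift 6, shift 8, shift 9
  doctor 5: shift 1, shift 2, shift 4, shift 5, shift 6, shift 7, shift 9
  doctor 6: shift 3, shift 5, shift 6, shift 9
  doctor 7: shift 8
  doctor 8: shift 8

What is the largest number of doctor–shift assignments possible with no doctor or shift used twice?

6

For example, pair doctor 1→shift 7, doctor 2→shift 2, doctor 3→shift 8, doctor 4→shift 5, doctor 5→shift 4, doctor 6→shift 6.
The set {doctor 3, doctor 7, doctor 8} has only 1 neighbour ({shift 8}), so by Hall's theorem at most 6 of the 8 doctors can be matched.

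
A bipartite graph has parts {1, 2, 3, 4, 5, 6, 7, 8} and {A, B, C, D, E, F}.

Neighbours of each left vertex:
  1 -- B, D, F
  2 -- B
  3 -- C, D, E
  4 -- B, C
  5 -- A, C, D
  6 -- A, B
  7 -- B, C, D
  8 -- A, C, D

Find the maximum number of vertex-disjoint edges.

6

For example, pair 1-F, 2-B, 3-E, 4-C, 5-D, 6-A.
The set {2, 4, 5, 6, 7, 8} has only 4 neighbours ({A, B, C, D}), so by Hall's theorem at most 6 of the 8 left vertices can be matched.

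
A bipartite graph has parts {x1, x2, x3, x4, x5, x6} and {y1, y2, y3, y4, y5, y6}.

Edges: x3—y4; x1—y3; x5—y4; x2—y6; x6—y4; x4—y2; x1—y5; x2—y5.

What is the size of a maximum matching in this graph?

4

For example, pair x1-y3, x2-y6, x3-y4, x4-y2.
The set {x3, x5, x6} has only 1 neighbour ({y4}), so by Hall's theorem at most 4 of the 6 left vertices can be matched.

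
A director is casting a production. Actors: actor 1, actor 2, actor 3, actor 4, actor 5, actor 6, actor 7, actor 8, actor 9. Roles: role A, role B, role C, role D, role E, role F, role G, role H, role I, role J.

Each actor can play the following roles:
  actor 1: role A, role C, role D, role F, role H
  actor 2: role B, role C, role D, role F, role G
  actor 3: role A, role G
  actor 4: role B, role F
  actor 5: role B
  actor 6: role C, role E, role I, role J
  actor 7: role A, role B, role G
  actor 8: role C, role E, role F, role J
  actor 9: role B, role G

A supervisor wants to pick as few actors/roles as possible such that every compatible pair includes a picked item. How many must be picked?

8

A maximum matching has 8 edges (e.g. actor 1–role H, actor 2–role D, actor 3–role A, actor 4–role F, actor 5–role B, actor 6–role E, actor 7–role G, actor 8–role C).
By König's theorem the minimum vertex cover has the same size. One such cover is {actor 1, actor 2, actor 4, actor 6, actor 8, role A, role B, role G}.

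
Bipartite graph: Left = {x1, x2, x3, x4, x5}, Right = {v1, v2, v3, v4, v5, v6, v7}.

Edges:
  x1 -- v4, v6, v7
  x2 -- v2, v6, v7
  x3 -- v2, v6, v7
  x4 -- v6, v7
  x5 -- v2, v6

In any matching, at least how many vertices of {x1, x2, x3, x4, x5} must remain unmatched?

1

For example, pair x1-v4, x2-v7, x3-v2, x4-v6.
The set {x2, x3, x4, x5} has only 3 neighbours ({v2, v6, v7}), so by Hall's theorem at most 4 of the 5 left vertices can be matched.
That matches 4 of the 5, leaving 1 unmatched; no matching can do better.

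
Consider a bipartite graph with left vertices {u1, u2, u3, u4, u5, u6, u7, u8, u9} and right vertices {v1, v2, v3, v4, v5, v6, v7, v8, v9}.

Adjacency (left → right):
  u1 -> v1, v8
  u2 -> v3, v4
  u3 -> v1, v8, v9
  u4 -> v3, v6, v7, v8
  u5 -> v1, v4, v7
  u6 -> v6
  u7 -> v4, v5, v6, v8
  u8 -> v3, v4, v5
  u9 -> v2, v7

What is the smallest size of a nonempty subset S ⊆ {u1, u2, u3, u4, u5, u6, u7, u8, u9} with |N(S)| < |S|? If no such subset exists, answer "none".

none

A matching saturating every left vertex exists, for instance u1→v8, u2→v3, u3→v9, u4→v7, u5→v1, u6→v6, u7→v5, u8→v4, u9→v2.
By Hall's marriage theorem, this means |N(S)| ≥ |S| for every subset S, so no violating subset exists.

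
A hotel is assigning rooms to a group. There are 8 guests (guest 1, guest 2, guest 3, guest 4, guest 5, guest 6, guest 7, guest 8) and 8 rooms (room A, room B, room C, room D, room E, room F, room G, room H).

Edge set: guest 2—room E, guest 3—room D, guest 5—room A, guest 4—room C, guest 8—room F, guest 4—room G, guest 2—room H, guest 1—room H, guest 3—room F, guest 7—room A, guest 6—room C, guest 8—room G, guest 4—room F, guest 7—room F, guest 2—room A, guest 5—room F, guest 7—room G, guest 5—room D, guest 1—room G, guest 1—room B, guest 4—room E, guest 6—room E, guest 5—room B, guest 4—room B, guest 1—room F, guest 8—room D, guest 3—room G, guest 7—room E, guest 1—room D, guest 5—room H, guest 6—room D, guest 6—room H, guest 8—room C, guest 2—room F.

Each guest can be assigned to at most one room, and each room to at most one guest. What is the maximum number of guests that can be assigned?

A valid assignment of size 8: guest 1→room H, guest 2→room E, guest 3→room D, guest 4→room B, guest 5→room A, guest 6→room C, guest 7→room F, guest 8→room G.
This saturates every guest, so 8 is the maximum.

8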